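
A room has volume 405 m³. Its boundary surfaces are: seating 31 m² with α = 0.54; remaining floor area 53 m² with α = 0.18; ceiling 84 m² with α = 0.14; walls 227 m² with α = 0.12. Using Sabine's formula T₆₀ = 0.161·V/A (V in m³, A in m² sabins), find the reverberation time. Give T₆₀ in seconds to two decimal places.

Total absorption A = 31·0.54 + 53·0.18 + 84·0.14 + 227·0.12 = 65.28 m² sabins.
T₆₀ = 0.161·V/A = 0.161·405/65.28 = 0.999 s.

1.00 s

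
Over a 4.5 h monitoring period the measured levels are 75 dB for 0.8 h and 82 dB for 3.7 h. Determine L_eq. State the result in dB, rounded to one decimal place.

L_eq = 10·log₁₀[(1/T)·Σ tᵢ·10^(Lᵢ/10)] with T = 4.5 h.
Σ tᵢ·10^(Lᵢ/10) = 0.8·10^(75/10) + 3.7·10^(82/10) = 6.117e+08.
L_eq = 10·log₁₀(6.117e+08/4.5) = 81.33 dB.

81.3 dB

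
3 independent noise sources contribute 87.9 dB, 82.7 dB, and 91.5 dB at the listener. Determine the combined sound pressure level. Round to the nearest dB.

93 dB

Incoherent sources combine by intensity addition: L_total = 10·log₁₀(Σ 10^(L_i/10)).
Σ 10^(L/10) = 10^(87.9/10) + 10^(82.7/10) + 10^(91.5/10) = 2.215e+09.
L_total = 10·log₁₀(2.215e+09) = 93.45 dB.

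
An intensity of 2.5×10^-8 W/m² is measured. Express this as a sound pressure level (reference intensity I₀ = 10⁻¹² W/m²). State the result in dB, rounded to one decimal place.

44.0 dB

L = 10·log₁₀(I/I₀) = 10·log₁₀(2.5×10^-8/10⁻¹²) = 10·log₁₀(2.5×10^4).
L = 10·(0.3979 + 4) = 43.98 dB.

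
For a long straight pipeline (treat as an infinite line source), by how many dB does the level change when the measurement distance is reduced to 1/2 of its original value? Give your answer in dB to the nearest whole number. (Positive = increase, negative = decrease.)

Line-source spreading: ΔL = −10·log₁₀(r₂/r₁).
ΔL = −10·log₁₀(0.5) = +3.01 dB.

+3 dB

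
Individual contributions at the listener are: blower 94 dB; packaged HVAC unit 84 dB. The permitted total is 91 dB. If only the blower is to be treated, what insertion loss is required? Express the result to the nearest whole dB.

4 dB

Everything except the blower sums to 10^(84/10) = 2.512e+08 in linear terms, 84.00 dB.
The limit corresponds to 10^(91/10) = 1.259e+09; subtracting the fixed part leaves 1.008e+09 for the blower, i.e. 90.03 dB.
Required insertion loss = 94 − 90.03 = 3.97 dB.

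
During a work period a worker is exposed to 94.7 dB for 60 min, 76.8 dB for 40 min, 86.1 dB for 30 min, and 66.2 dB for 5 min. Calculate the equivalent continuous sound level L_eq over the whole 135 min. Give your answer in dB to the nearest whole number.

92 dB

The energy average is taken in the linear domain: L_eq = 10·log₁₀[(Σ tᵢ·10^(Lᵢ/10))/T], T = 135 min.
Σ tᵢ·10^(Lᵢ/10) = 60·10^(94.7/10) + 40·10^(76.8/10) + 30·10^(86.1/10) + 5·10^(66.2/10) = 1.912e+11.
L_eq = 10·log₁₀(1.912e+11/135) = 91.51 dB.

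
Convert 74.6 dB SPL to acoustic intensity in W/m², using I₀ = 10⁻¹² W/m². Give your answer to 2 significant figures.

L = 10·log₁₀(I/I₀) ⇒ I = I₀·10^(L/10) = 10⁻¹² × 10^7.46.

2.9e-05 W/m²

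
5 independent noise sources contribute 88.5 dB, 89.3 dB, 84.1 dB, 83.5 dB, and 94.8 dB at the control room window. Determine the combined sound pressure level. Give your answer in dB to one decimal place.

Incoherent sources combine by intensity addition: L_total = 10·log₁₀(Σ 10^(L_i/10)).
Σ 10^(L/10) = 10^(88.5/10) + 10^(89.3/10) + 10^(84.1/10) + 10^(83.5/10) + 10^(94.8/10) = 5.060e+09.
L_total = 10·log₁₀(5.060e+09) = 97.04 dB.

97.0 dB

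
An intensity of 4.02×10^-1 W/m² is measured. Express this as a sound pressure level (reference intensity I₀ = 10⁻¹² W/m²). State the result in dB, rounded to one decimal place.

L = 10·log₁₀(I/I₀) = 10·log₁₀(4.02×10^-1/10⁻¹²) = 10·log₁₀(4.02×10^11).
L = 10·(0.6042 + 11) = 116.04 dB.

116.0 dB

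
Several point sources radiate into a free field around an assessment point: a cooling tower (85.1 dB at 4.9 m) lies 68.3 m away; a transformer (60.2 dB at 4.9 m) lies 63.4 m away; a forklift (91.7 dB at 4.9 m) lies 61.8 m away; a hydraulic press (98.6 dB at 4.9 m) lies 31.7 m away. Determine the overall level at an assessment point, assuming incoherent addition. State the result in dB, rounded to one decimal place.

82.6 dB

First find each source's level at the receiver (point-source: −20·log₁₀(r/r_ref)), then combine on an intensity basis.
cooling tower: 85.1 − 20·log₁₀(68.3/4.9) = 85.1 − 22.88 = 62.22 dB.
transformer: 60.2 − 20·log₁₀(63.4/4.9) = 60.2 − 22.24 = 37.96 dB.
forklift: 91.7 − 20·log₁₀(61.8/4.9) = 91.7 − 22.02 = 69.68 dB.
hydraulic press: 98.6 − 20·log₁₀(31.7/4.9) = 98.6 − 16.22 = 82.38 dB.
Σ 10^(L/10) = 1.841e+08 → L_total = 10·log₁₀(1.841e+08) = 82.65 dB.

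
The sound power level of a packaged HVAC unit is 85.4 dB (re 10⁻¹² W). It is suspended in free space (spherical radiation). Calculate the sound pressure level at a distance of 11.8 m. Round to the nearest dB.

Free-field spherical radiation: L_p = L_w − 10·log₁₀(4π·r²), r = 11.8 m.
4π·r² = 1750 m², 10·log₁₀ of that is 32.430 dB.
L_p = 85.4 − 32.430 = 52.97 dB.

53 dB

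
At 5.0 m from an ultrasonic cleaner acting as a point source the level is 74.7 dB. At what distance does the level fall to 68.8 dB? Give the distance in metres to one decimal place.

9.9 m

For a point source L₁ − L₂ = 20·log₁₀(r₂/r₁), so r₂ = r₁·10^((L₁−L₂)/20).
r₂ = 5.0·10^((74.7−68.8)/20) = 5.0·10^(5.9/20) = 9.86 m.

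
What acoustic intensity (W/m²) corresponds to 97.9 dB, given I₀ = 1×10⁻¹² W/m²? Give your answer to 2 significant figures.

I = I₀·10^(L/10) = 10⁻¹² × 10^(97.9/10) = 10^(-2.210).

0.0062 W/m²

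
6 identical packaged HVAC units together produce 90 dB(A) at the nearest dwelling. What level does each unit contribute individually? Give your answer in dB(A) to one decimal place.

82.2 dB(A)

Dividing the total intensity by 6 lowers the level by 10·log₁₀ 6 = 7.782 dB: L₁ = 90 − 7.782.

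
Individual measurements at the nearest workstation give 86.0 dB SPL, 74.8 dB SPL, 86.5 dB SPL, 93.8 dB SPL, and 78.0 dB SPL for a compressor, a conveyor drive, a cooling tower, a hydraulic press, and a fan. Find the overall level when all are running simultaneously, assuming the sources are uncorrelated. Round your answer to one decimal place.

95.2 dB SPL

Incoherent sources combine by intensity addition: L_total = 10·log₁₀(Σ 10^(L_i/10)).
Σ 10^(L/10) = 10^(86.0/10) + 10^(74.8/10) + 10^(86.5/10) + 10^(93.8/10) + 10^(78.0/10) = 3.337e+09.
L_total = 10·log₁₀(3.337e+09) = 95.23 dB SPL.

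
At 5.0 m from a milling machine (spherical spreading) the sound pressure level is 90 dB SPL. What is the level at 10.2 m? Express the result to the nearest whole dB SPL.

84 dB SPL

Point-source attenuation: ΔL = 20·log₁₀(r₂/r₁) = 20·log₁₀(10.2/5.0) = 6.193 dB.
L₂ = 90 − 20·log₁₀(10.2/5.0) = 90 − 6.193 = 83.81 dB SPL.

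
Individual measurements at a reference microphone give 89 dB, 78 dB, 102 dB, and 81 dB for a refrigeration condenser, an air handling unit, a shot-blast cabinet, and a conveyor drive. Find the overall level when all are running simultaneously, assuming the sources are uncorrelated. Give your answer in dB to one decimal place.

Incoherent sources combine by intensity addition: L_total = 10·log₁₀(Σ 10^(L_i/10)).
Σ 10^(L/10) = 10^(89/10) + 10^(78/10) + 10^(102/10) + 10^(81/10) = 1.683e+10.
L_total = 10·log₁₀(1.683e+10) = 102.26 dB.

102.3 dB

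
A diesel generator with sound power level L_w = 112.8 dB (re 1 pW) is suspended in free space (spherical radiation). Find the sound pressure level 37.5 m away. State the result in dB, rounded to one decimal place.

70.3 dB

L_p = L_w − 10·log₁₀(4π·r²) with r = 37.5 m.
4π·r² = 1.767e+04 m², 10·log₁₀ of that is 42.473 dB.
L_p = 112.8 − 42.473 = 70.33 dB.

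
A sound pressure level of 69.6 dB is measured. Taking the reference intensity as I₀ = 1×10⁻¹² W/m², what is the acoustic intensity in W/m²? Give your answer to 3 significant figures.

I/I₀ = 10^(69.6/10) = 9.12e+06, so I = 9.12e+06 × 10⁻¹² W/m².

9.12e-06 W/m²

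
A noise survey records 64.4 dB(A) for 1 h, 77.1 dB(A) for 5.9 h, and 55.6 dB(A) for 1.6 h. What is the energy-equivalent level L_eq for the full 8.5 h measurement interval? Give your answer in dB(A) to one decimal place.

75.6 dB(A)

The energy average is taken in the linear domain: L_eq = 10·log₁₀[(Σ tᵢ·10^(Lᵢ/10))/T], T = 8.5 h.
Σ tᵢ·10^(Lᵢ/10) = 1·10^(64.4/10) + 5.9·10^(77.1/10) + 1.6·10^(55.6/10) = 3.059e+08.
L_eq = 10·log₁₀(3.059e+08/8.5) = 75.56 dB(A).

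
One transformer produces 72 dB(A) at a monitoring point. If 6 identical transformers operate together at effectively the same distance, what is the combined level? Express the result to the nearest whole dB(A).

N identical incoherent sources raise the level by 10·log₁₀ N.
L_total = 72 + 10·log₁₀(6) = 72 + 7.782 = 79.78 dB(A).

80 dB(A)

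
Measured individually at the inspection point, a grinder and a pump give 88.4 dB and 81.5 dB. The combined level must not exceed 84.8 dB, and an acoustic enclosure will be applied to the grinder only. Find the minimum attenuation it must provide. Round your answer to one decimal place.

6.3 dB

Fixed contribution from the other source: Σ 10^(L/10) = 10^(81.5/10) = 1.413e+08 (81.50 dB).
The limit corresponds to 10^(84.8/10) = 3.020e+08; subtracting the fixed part leaves 1.607e+08 for the grinder, i.e. 82.06 dB.
So the grinder must be reduced from 88.4 to 82.06 dB: IL = 6.34 dB.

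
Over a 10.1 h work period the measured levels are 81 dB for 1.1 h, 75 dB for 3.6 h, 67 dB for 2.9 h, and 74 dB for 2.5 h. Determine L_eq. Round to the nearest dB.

L_eq = 10·log₁₀[(1/T)·Σ tᵢ·10^(Lᵢ/10)] with T = 10.1 h.
Σ tᵢ·10^(Lᵢ/10) = 1.1·10^(81/10) + 3.6·10^(75/10) + 2.9·10^(67/10) + 2.5·10^(74/10) = 3.297e+08.
L_eq = 10·log₁₀(3.297e+08/10.1) = 75.14 dB.

75 dB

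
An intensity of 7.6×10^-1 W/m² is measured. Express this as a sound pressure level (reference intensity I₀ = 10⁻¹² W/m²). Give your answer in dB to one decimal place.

I/I₀ = 7.6×10^-1/10⁻¹² = 7.6×10^11, and L = 10·log₁₀(I/I₀).
L = 10·(0.8808 + 11) = 118.81 dB.

118.8 dB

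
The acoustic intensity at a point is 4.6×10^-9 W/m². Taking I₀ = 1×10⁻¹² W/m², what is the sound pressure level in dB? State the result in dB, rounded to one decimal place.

I/I₀ = 4.6×10^-9/10⁻¹² = 4.6×10^3, and L = 10·log₁₀(I/I₀).
L = 10·(0.6628 + 3) = 36.63 dB.

36.6 dB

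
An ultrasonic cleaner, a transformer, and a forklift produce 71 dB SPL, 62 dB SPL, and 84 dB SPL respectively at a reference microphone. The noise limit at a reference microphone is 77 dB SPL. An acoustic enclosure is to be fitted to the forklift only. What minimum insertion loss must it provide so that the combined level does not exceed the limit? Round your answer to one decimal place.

The untreated sources together contribute 10^(71/10) + 10^(62/10) = 1.417e+07, i.e. 71.51 dB SPL.
To meet 77 dB SPL overall, the treated forklift may contribute at most 10^(77/10) − 1.417e+07 = 3.594e+07, i.e. 75.56 dB SPL.
So the forklift must be reduced from 84 to 75.56 dB SPL: IL = 8.44 dB.

8.4 dB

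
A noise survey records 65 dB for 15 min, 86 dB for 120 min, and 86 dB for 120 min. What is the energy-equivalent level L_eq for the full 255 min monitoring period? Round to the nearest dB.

L_eq = 10·log₁₀[(1/T)·Σ tᵢ·10^(Lᵢ/10)] with T = 255 min.
Σ tᵢ·10^(Lᵢ/10) = 15·10^(65/10) + 120·10^(86/10) + 120·10^(86/10) = 9.559e+10.
L_eq = 10·log₁₀(9.559e+10/255) = 85.74 dB.

86 dB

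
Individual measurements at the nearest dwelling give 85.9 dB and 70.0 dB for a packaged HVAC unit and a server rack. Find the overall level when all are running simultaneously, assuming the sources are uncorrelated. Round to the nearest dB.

Incoherent sources combine by intensity addition: L_total = 10·log₁₀(Σ 10^(L_i/10)).
Σ 10^(L/10) = 10^(85.9/10) + 10^(70.0/10) = 3.990e+08.
L_total = 10·log₁₀(3.990e+08) = 86.01 dB.

86 dB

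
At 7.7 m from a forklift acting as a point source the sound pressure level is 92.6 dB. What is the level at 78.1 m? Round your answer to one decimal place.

Point-source attenuation: ΔL = 20·log₁₀(r₂/r₁) = 20·log₁₀(78.1/7.7) = 20.123 dB.
L₂ = 92.6 − 20·log₁₀(78.1/7.7) = 92.6 − 20.123 = 72.48 dB.

72.5 dB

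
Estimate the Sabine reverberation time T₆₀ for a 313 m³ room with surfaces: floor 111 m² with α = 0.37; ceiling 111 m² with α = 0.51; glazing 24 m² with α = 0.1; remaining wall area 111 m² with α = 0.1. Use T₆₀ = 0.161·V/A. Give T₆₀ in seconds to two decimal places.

Summing Sᵢαᵢ: 111·0.37 + 111·0.51 + 24·0.1 + 111·0.1 = 111.18 m².
T₆₀ = 0.161 × 313 / 111.18 = 0.453 s.

0.45 s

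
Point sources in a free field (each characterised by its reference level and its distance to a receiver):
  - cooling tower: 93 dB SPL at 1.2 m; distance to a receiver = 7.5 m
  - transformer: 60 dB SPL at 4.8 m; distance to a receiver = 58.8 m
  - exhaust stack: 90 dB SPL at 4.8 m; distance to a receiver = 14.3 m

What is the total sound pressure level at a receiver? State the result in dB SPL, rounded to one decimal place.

Propagate each source to the receiver with L = L_ref − 20·log₁₀(r/r_ref), then add intensities.
cooling tower: 93 − 20·log₁₀(7.5/1.2) = 93 − 15.92 = 77.08 dB SPL.
transformer: 60 − 20·log₁₀(58.8/4.8) = 60 − 21.76 = 38.24 dB SPL.
exhaust stack: 90 − 20·log₁₀(14.3/4.8) = 90 − 9.48 = 80.52 dB SPL.
Σ 10^(L/10) = 1.638e+08 → L_total = 10·log₁₀(1.638e+08) = 82.14 dB SPL.

82.1 dB SPL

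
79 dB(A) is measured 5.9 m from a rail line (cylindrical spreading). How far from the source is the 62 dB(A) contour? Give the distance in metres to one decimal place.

The 17.0 dB drop corresponds to a distance ratio of 10^(17.0/10) for a line source.
r₂ = 5.9·10^((79−62)/10) = 5.9·10^(17.0/10) = 295.70 m.

295.7 m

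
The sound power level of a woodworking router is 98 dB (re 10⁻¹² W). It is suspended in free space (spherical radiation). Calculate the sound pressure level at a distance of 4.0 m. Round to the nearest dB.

75 dB

The power spreads over a sphere of area 4π·r², so L_p = L_w − 10·log₁₀(4π·r²).
4π·r² = 201.1 m², 10·log₁₀ of that is 23.033 dB.
L_p = 98 − 23.033 = 74.97 dB.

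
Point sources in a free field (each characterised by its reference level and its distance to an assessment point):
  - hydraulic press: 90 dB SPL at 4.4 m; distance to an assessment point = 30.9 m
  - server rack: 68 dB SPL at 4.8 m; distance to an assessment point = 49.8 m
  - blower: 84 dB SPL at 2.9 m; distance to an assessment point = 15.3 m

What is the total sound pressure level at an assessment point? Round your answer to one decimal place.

First find each source's level at the receiver (point-source: −20·log₁₀(r/r_ref)), then combine on an intensity basis.
hydraulic press: 90 − 20·log₁₀(30.9/4.4) = 90 − 16.93 = 73.07 dB SPL.
server rack: 68 − 20·log₁₀(49.8/4.8) = 68 − 20.32 = 47.68 dB SPL.
blower: 84 − 20·log₁₀(15.3/2.9) = 84 − 14.45 = 69.55 dB SPL.
Σ 10^(L/10) = 2.936e+07 → L_total = 10·log₁₀(2.936e+07) = 74.68 dB SPL.

74.7 dB SPL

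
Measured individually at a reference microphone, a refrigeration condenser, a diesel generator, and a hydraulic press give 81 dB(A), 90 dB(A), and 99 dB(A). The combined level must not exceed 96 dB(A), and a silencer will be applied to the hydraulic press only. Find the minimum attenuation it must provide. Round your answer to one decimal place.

4.4 dB

Fixed contribution from the other sources: Σ 10^(L/10) = 10^(81/10) + 10^(90/10) = 1.126e+09 (90.51 dB(A)).
To meet 96 dB(A) overall, the treated hydraulic press may contribute at most 10^(96/10) − 1.126e+09 = 2.855e+09, i.e. 94.56 dB(A).
So the hydraulic press must be reduced from 99 to 94.56 dB(A): IL = 4.44 dB.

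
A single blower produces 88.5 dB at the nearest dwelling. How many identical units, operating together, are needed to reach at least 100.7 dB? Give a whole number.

N identical sources give L₁ + 10·log₁₀ N, so require 10·log₁₀ N ≥ 100.7 − 88.5 = 12.2 dB.
N ≥ 10^(12.2/10) = 16.596, so N = 17.

17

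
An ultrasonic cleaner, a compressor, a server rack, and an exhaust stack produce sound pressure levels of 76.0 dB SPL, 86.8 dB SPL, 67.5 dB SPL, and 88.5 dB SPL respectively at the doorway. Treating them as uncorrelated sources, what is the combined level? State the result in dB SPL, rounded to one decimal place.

Incoherent sources combine by intensity addition: L_total = 10·log₁₀(Σ 10^(L_i/10)).
Σ 10^(L/10) = 10^(76.0/10) + 10^(86.8/10) + 10^(67.5/10) + 10^(88.5/10) = 1.232e+09.
L_total = 10·log₁₀(1.232e+09) = 90.91 dB SPL.

90.9 dB SPL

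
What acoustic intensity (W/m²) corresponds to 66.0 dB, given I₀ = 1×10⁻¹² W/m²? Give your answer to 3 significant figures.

3.98e-06 W/m²

L = 10·log₁₀(I/I₀) ⇒ I = I₀·10^(L/10) = 10⁻¹² × 10^6.60.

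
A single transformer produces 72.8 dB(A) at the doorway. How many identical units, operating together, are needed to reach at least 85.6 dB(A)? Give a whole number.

20

N identical sources give L₁ + 10·log₁₀ N, so require 10·log₁₀ N ≥ 85.6 − 72.8 = 12.8 dB.
N ≥ 10^(12.8/10) = 19.055, so N = 20.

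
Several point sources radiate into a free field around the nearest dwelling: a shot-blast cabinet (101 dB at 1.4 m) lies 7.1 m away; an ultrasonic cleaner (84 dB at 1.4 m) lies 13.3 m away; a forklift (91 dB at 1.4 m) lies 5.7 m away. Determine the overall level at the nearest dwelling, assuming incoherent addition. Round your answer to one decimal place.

First find each source's level at the receiver (point-source: −20·log₁₀(r/r_ref)), then combine on an intensity basis.
shot-blast cabinet: 101 − 20·log₁₀(7.1/1.4) = 101 − 14.10 = 86.90 dB.
ultrasonic cleaner: 84 − 20·log₁₀(13.3/1.4) = 84 − 19.55 = 64.45 dB.
forklift: 91 − 20·log₁₀(5.7/1.4) = 91 − 12.19 = 78.81 dB.
Σ 10^(L/10) = 5.682e+08 → L_total = 10·log₁₀(5.682e+08) = 87.55 dB.

87.5 dB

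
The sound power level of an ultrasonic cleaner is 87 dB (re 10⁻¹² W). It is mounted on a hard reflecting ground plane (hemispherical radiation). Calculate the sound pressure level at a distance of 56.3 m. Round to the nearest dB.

44 dB

L_p = L_w − 10·log₁₀(2π·r²) with r = 56.3 m.
2π·r² = 1.992e+04 m², 10·log₁₀ of that is 42.992 dB.
L_p = 87 − 42.992 = 44.01 dB.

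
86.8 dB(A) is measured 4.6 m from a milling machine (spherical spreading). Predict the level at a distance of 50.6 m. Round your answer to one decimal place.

66.0 dB(A)

For a point source, L₂ = L₁ − 20·log₁₀(r₂/r₁).
L₂ = 86.8 − 20·log₁₀(50.6/4.6) = 86.8 − 20.828 = 65.97 dB(A).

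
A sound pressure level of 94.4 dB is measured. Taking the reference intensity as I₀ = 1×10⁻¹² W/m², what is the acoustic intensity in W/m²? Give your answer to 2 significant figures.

0.0028 W/m²

I = I₀·10^(L/10) = 10⁻¹² × 10^(94.4/10) = 10^(-2.560).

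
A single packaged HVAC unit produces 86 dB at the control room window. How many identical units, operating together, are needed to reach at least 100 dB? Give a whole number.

The shortfall is 100 − 86 = 14.0 dB, and N units add 10·log₁₀ N, so need 10·log₁₀ N ≥ 14.0.
N ≥ 10^(14.0/10) = 25.119, so N = 26.

26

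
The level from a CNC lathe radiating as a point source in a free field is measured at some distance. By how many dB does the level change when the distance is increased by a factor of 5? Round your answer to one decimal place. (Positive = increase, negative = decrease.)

-14.0 dB

A point source loses 6 dB per doubling of distance; generally ΔL = −20·log₁₀(r₂/r₁).
ΔL = −20·log₁₀(5) = -13.98 dB.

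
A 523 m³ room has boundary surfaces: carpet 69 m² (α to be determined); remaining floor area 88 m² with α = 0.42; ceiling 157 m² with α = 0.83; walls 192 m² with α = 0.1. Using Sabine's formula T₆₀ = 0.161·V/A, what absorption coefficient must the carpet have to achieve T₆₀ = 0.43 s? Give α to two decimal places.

A = 0.161·V/T₆₀ = 0.161·523/0.43 = 195.82 m² sabins.
Absorption from the other surfaces = 88·0.42 + 157·0.83 + 192·0.1 = 186.47 m², so the carpet must supply 9.35 m² over 69 m².
α = 9.35/69 = 0.136.

0.14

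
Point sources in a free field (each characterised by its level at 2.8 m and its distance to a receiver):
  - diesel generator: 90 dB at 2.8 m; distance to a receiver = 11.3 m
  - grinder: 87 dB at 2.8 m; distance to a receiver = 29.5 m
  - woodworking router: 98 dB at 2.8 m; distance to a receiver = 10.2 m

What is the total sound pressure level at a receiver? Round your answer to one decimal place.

87.3 dB

Apply inverse-square spreading to bring every level to the receiver, then sum 10^(L/10).
diesel generator: 90 − 20·log₁₀(11.3/2.8) = 90 − 12.12 = 77.88 dB.
grinder: 87 − 20·log₁₀(29.5/2.8) = 87 − 20.45 = 66.55 dB.
woodworking router: 98 − 20·log₁₀(10.2/2.8) = 98 − 11.23 = 86.77 dB.
Σ 10^(L/10) = 5.414e+08 → L_total = 10·log₁₀(5.414e+08) = 87.33 dB.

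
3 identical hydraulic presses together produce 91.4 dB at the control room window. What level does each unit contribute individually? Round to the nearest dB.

87 dB

Dividing the total intensity by 3 lowers the level by 10·log₁₀ 3 = 4.771 dB: L₁ = 91.4 − 4.771.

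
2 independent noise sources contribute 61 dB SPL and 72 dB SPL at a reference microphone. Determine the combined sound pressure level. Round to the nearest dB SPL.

Incoherent sources combine by intensity addition: L_total = 10·log₁₀(Σ 10^(L_i/10)).
Σ 10^(L/10) = 10^(61/10) + 10^(72/10) = 1.711e+07.
L_total = 10·log₁₀(1.711e+07) = 72.33 dB SPL.

72 dB SPL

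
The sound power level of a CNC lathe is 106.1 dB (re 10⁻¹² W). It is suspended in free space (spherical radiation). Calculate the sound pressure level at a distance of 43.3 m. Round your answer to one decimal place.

62.4 dB

Free-field spherical radiation: L_p = L_w − 10·log₁₀(4π·r²), r = 43.3 m.
4π·r² = 2.356e+04 m², 10·log₁₀ of that is 43.722 dB.
L_p = 106.1 − 43.722 = 62.38 dB.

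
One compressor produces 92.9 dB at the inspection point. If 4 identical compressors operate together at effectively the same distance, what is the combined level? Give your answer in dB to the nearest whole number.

99 dB

L_total = L₁ + 10·log₁₀ N for N identical incoherent sources.
L_total = 92.9 + 10·log₁₀(4) = 92.9 + 6.021 = 98.92 dB.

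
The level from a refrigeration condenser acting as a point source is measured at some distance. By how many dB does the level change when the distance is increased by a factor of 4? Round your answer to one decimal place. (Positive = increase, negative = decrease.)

-12.0 dB

A point source loses 6 dB per doubling of distance; generally ΔL = −20·log₁₀(r₂/r₁).
ΔL = −20·log₁₀(4) = -12.04 dB.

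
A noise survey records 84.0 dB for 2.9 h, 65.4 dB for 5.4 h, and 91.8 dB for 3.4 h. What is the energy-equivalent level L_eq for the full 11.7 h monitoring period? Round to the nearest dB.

Weight each interval's intensity by its duration and average over T = 11.7 h:
Σ tᵢ·10^(Lᵢ/10) = 2.9·10^(84.0/10) + 5.4·10^(65.4/10) + 3.4·10^(91.8/10) = 5.893e+09.
L_eq = 10·log₁₀(5.893e+09/11.7) = 87.02 dB.

87 dB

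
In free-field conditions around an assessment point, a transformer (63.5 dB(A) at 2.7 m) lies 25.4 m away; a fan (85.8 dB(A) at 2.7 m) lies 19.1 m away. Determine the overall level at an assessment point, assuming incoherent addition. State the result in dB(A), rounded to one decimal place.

Propagate each source to the receiver with L = L_ref − 20·log₁₀(r/r_ref), then add intensities.
transformer: 63.5 − 20·log₁₀(25.4/2.7) = 63.5 − 19.47 = 44.03 dB(A).
fan: 85.8 − 20·log₁₀(19.1/2.7) = 85.8 − 16.99 = 68.81 dB(A).
Σ 10^(L/10) = 7.623e+06 → L_total = 10·log₁₀(7.623e+06) = 68.82 dB(A).

68.8 dB(A)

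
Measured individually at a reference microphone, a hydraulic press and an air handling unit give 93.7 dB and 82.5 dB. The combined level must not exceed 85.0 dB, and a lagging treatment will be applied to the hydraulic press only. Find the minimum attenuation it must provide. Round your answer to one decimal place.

12.3 dB

Everything except the hydraulic press sums to 10^(82.5/10) = 1.778e+08 in linear terms, 82.50 dB.
The limit corresponds to 10^(85.0/10) = 3.162e+08; subtracting the fixed part leaves 1.384e+08 for the hydraulic press, i.e. 81.41 dB.
Required insertion loss = 93.7 − 81.41 = 12.29 dB.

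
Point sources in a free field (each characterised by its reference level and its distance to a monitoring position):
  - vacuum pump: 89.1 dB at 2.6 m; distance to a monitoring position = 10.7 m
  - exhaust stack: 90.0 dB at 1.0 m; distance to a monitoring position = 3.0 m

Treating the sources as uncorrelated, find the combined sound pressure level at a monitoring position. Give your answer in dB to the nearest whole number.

Apply inverse-square spreading to bring every level to the receiver, then sum 10^(L/10).
vacuum pump: 89.1 − 20·log₁₀(10.7/2.6) = 89.1 − 12.29 = 76.81 dB.
exhaust stack: 90.0 − 20·log₁₀(3.0/1.0) = 90.0 − 9.54 = 80.46 dB.
Σ 10^(L/10) = 1.591e+08 → L_total = 10·log₁₀(1.591e+08) = 82.02 dB.

82 dB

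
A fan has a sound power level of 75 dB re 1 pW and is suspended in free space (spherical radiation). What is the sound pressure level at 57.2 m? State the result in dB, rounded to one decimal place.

The power spreads over a sphere of area 4π·r², so L_p = L_w − 10·log₁₀(4π·r²).
4π·r² = 4.112e+04 m², 10·log₁₀ of that is 46.140 dB.
L_p = 75 − 46.140 = 28.86 dB.

28.9 dB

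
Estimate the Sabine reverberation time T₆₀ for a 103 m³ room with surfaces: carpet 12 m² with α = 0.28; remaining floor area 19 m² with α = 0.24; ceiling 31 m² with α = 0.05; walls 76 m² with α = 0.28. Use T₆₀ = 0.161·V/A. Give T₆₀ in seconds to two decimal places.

0.54 s

Total absorption A = 12·0.28 + 19·0.24 + 31·0.05 + 76·0.28 = 30.75 m² sabins.
T₆₀ = 0.161·V/A = 0.161·103/30.75 = 0.539 s.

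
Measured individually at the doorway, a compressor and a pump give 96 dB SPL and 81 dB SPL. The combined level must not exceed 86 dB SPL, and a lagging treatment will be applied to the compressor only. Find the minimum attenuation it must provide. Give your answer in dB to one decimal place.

11.7 dB

The untreated sources together contribute 10^(81/10) = 1.259e+08, i.e. 81.00 dB SPL.
To meet 86 dB SPL overall, the treated compressor may contribute at most 10^(86/10) − 1.259e+08 = 2.722e+08, i.e. 84.35 dB SPL.
Required insertion loss = 96 − 84.35 = 11.65 dB.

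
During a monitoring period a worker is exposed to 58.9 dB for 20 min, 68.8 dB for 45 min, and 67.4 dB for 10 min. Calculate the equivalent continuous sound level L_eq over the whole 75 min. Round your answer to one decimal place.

67.4 dB

Weight each interval's intensity by its duration and average over T = 75 min:
Σ tᵢ·10^(Lᵢ/10) = 20·10^(58.9/10) + 45·10^(68.8/10) + 10·10^(67.4/10) = 4.118e+08.
L_eq = 10·log₁₀(4.118e+08/75) = 67.40 dB.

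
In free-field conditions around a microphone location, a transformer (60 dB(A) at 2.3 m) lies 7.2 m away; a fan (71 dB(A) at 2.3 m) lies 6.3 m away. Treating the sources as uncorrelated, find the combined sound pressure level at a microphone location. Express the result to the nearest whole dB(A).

63 dB(A)

First find each source's level at the receiver (point-source: −20·log₁₀(r/r_ref)), then combine on an intensity basis.
transformer: 60 − 20·log₁₀(7.2/2.3) = 60 − 9.91 = 50.09 dB(A).
fan: 71 − 20·log₁₀(6.3/2.3) = 71 − 8.75 = 62.25 dB(A).
Σ 10^(L/10) = 1.780e+06 → L_total = 10·log₁₀(1.780e+06) = 62.50 dB(A).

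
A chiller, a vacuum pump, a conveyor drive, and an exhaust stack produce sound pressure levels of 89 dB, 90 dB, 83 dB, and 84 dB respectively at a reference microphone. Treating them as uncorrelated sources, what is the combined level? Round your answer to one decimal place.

Incoherent sources combine by intensity addition: L_total = 10·log₁₀(Σ 10^(L_i/10)).
Σ 10^(L/10) = 10^(89/10) + 10^(90/10) + 10^(83/10) + 10^(84/10) = 2.245e+09.
L_total = 10·log₁₀(2.245e+09) = 93.51 dB.

93.5 dB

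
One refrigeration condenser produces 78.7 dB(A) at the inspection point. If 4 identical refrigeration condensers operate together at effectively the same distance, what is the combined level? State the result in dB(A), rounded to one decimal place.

84.7 dB(A)

With 4 equal, uncorrelated contributions the intensity is 4× that of one unit, giving a rise of 10·log₁₀ 4.
L_total = 78.7 + 10·log₁₀(4) = 78.7 + 6.021 = 84.72 dB(A).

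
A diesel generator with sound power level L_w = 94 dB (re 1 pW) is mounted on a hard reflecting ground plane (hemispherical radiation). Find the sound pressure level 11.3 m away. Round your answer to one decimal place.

65.0 dB

L_p = L_w − 10·log₁₀(2π·r²) with r = 11.3 m.
2π·r² = 802.3 m², 10·log₁₀ of that is 29.043 dB.
L_p = 94 − 29.043 = 64.96 dB.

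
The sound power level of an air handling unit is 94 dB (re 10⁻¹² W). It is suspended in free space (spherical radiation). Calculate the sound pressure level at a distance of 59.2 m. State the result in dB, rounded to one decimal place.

47.6 dB

The power spreads over a sphere of area 4π·r², so L_p = L_w − 10·log₁₀(4π·r²).
4π·r² = 4.404e+04 m², 10·log₁₀ of that is 46.439 dB.
L_p = 94 − 46.439 = 47.56 dB.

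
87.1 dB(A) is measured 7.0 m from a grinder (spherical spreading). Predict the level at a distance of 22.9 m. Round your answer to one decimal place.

For a point source, L₂ = L₁ − 20·log₁₀(r₂/r₁).
L₂ = 87.1 − 20·log₁₀(22.9/7.0) = 87.1 − 10.295 = 76.81 dB(A).

76.8 dB(A)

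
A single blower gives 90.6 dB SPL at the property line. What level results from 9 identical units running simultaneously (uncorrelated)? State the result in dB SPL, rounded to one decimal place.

L_total = L₁ + 10·log₁₀ N for N identical incoherent sources.
L_total = 90.6 + 10·log₁₀(9) = 90.6 + 9.542 = 100.14 dB SPL.

100.1 dB SPL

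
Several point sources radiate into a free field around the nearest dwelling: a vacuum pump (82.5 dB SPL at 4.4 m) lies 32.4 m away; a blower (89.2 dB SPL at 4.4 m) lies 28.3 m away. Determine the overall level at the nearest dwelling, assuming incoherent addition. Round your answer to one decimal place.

Propagate each source to the receiver with L = L_ref − 20·log₁₀(r/r_ref), then add intensities.
vacuum pump: 82.5 − 20·log₁₀(32.4/4.4) = 82.5 − 17.34 = 65.16 dB SPL.
blower: 89.2 − 20·log₁₀(28.3/4.4) = 89.2 − 16.17 = 73.03 dB SPL.
Σ 10^(L/10) = 2.339e+07 → L_total = 10·log₁₀(2.339e+07) = 73.69 dB SPL.

73.7 dB SPL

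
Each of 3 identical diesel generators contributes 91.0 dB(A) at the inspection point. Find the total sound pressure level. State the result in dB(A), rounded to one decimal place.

L_total = L₁ + 10·log₁₀ N for N identical incoherent sources.
L_total = 91.0 + 10·log₁₀(3) = 91.0 + 4.771 = 95.77 dB(A).

95.8 dB(A)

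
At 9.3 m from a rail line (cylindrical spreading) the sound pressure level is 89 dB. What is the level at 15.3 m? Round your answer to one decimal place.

Line-source attenuation: ΔL = 10·log₁₀(r₂/r₁) = 10·log₁₀(15.3/9.3) = 2.162 dB.
L₂ = 89 − 10·log₁₀(15.3/9.3) = 89 − 2.162 = 86.84 dB.

86.8 dB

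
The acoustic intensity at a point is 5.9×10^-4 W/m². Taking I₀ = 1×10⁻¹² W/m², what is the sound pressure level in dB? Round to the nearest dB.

88 dB

Dividing by I₀ shifts the exponent by 12: I/I₀ = 5.9×10^8.
L = 10·(0.7709 + 8) = 87.71 dB.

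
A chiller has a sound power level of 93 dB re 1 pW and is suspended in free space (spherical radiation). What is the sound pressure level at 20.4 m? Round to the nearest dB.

L_p = L_w − 10·log₁₀(4π·r²) with r = 20.4 m.
4π·r² = 5230 m², 10·log₁₀ of that is 37.185 dB.
L_p = 93 − 37.185 = 55.82 dB.

56 dB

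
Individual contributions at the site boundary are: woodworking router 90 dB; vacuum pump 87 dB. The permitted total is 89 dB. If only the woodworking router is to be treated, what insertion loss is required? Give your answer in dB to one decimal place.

The untreated sources together contribute 10^(87/10) = 5.012e+08, i.e. 87.00 dB.
The limit corresponds to 10^(89/10) = 7.943e+08; subtracting the fixed part leaves 2.931e+08 for the woodworking router, i.e. 84.67 dB.
Required insertion loss = 90 − 84.67 = 5.33 dB.

5.3 dB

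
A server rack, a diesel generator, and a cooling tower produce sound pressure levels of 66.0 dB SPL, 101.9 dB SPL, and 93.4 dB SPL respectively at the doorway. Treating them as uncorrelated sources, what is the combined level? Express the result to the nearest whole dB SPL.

For uncorrelated sources the intensities add, so convert each level to linear form, sum, and take 10·log₁₀ of the total.
Σ 10^(L/10) = 10^(66.0/10) + 10^(101.9/10) + 10^(93.4/10) = 1.768e+10.
L_total = 10·log₁₀(1.768e+10) = 102.47 dB SPL.

102 dB SPL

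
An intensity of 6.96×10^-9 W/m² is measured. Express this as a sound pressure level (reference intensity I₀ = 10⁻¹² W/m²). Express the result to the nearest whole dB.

L = 10·log₁₀(I/I₀) = 10·log₁₀(6.96×10^-9/10⁻¹²) = 10·log₁₀(6.96×10^3).
L = 10·(0.8426 + 3) = 38.43 dB.

38 dB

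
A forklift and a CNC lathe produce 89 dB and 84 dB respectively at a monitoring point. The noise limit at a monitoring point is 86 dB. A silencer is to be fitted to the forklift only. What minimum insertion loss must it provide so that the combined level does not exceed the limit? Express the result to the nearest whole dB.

7 dB

The untreated sources together contribute 10^(84/10) = 2.512e+08, i.e. 84.00 dB.
To meet 86 dB overall, the treated forklift may contribute at most 10^(86/10) − 2.512e+08 = 1.469e+08, i.e. 81.67 dB.
So the forklift must be reduced from 89 to 81.67 dB: IL = 7.33 dB.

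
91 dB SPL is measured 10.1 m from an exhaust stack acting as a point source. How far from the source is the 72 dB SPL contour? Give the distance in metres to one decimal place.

90.0 m

For a point source L₁ − L₂ = 20·log₁₀(r₂/r₁), so r₂ = r₁·10^((L₁−L₂)/20).
r₂ = 10.1·10^((91−72)/20) = 10.1·10^(19.0/20) = 90.02 m.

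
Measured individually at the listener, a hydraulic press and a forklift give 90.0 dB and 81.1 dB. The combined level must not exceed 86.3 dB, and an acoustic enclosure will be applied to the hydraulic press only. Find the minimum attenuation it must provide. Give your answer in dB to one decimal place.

Fixed contribution from the other source: Σ 10^(L/10) = 10^(81.1/10) = 1.288e+08 (81.10 dB).
The limit corresponds to 10^(86.3/10) = 4.266e+08; subtracting the fixed part leaves 2.978e+08 for the hydraulic press, i.e. 84.74 dB.
Required insertion loss = 90.0 − 84.74 = 5.26 dB.

5.3 dB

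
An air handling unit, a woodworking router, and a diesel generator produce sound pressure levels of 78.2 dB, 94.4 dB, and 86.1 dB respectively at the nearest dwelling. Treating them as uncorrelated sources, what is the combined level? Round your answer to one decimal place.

Incoherent sources combine by intensity addition: L_total = 10·log₁₀(Σ 10^(L_i/10)).
Σ 10^(L/10) = 10^(78.2/10) + 10^(94.4/10) + 10^(86.1/10) = 3.228e+09.
L_total = 10·log₁₀(3.228e+09) = 95.09 dB.

95.1 dB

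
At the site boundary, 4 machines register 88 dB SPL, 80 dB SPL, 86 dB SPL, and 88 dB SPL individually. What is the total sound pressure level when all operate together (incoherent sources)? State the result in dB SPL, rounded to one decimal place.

For uncorrelated sources the intensities add, so convert each level to linear form, sum, and take 10·log₁₀ of the total.
Σ 10^(L/10) = 10^(88/10) + 10^(80/10) + 10^(86/10) + 10^(88/10) = 1.760e+09.
L_total = 10·log₁₀(1.760e+09) = 92.46 dB SPL.

92.5 dB SPL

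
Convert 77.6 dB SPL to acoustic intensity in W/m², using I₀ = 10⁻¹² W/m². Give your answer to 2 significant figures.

L = 10·log₁₀(I/I₀) ⇒ I = I₀·10^(L/10) = 10⁻¹² × 10^7.76.

5.8e-05 W/m²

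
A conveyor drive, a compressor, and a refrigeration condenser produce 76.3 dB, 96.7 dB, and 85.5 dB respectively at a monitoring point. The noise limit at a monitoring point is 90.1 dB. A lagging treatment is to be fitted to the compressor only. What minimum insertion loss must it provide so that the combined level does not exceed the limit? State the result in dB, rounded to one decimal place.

Fixed contribution from the other sources: Σ 10^(L/10) = 10^(76.3/10) + 10^(85.5/10) = 3.975e+08 (85.99 dB).
To meet 90.1 dB overall, the treated compressor may contribute at most 10^(90.1/10) − 3.975e+08 = 6.258e+08, i.e. 87.96 dB.
Required insertion loss = 96.7 − 87.96 = 8.74 dB.

8.7 dB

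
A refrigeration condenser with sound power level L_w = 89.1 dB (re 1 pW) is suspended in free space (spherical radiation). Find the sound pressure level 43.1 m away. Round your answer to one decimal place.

45.4 dB

The power spreads over a sphere of area 4π·r², so L_p = L_w − 10·log₁₀(4π·r²).
4π·r² = 2.334e+04 m², 10·log₁₀ of that is 43.682 dB.
L_p = 89.1 − 43.682 = 45.42 dB.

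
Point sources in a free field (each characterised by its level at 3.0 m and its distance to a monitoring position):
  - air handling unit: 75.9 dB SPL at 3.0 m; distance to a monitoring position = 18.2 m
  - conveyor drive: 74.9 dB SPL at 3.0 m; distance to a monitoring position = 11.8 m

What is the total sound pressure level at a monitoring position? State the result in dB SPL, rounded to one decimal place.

64.8 dB SPL

Propagate each source to the receiver with L = L_ref − 20·log₁₀(r/r_ref), then add intensities.
air handling unit: 75.9 − 20·log₁₀(18.2/3.0) = 75.9 − 15.66 = 60.24 dB SPL.
conveyor drive: 74.9 − 20·log₁₀(11.8/3.0) = 74.9 − 11.90 = 63.00 dB SPL.
Σ 10^(L/10) = 3.055e+06 → L_total = 10·log₁₀(3.055e+06) = 64.85 dB SPL.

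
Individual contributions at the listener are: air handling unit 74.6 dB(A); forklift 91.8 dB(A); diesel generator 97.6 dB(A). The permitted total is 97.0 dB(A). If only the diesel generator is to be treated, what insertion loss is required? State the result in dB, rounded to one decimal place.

2.2 dB

The untreated sources together contribute 10^(74.6/10) + 10^(91.8/10) = 1.542e+09, i.e. 91.88 dB(A).
To meet 97.0 dB(A) overall, the treated diesel generator may contribute at most 10^(97.0/10) − 1.542e+09 = 3.469e+09, i.e. 95.40 dB(A).
So the diesel generator must be reduced from 97.6 to 95.40 dB(A): IL = 2.20 dB.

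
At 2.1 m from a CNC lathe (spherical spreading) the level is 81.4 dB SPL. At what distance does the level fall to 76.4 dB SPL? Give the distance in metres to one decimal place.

3.7 m

For a point source L₁ − L₂ = 20·log₁₀(r₂/r₁), so r₂ = r₁·10^((L₁−L₂)/20).
r₂ = 2.1·10^((81.4−76.4)/20) = 2.1·10^(5.0/20) = 3.73 m.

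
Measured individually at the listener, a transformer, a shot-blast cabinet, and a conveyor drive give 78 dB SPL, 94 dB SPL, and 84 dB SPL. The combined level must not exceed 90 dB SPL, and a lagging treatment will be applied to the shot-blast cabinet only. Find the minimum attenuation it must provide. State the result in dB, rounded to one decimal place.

The untreated sources together contribute 10^(78/10) + 10^(84/10) = 3.143e+08, i.e. 84.97 dB SPL.
To meet 90 dB SPL overall, the treated shot-blast cabinet may contribute at most 10^(90/10) − 3.143e+08 = 6.857e+08, i.e. 88.36 dB SPL.
Required insertion loss = 94 − 88.36 = 5.64 dB.

5.6 dB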